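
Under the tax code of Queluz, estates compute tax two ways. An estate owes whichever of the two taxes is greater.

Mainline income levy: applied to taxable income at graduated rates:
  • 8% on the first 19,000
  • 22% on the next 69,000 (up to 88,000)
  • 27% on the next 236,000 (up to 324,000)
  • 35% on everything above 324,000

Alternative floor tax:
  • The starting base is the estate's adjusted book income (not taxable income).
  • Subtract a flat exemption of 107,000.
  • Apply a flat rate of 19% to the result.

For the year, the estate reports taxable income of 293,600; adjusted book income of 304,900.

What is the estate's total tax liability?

Mainline income levy:
  19,000 × 8% = 1,520
  69,000 × 22% = 15,180
  205,600 × 27% = 55,512
  → 72,212

Alternative floor tax:
  Base (adjusted book income): 304,900
  Less exemption 107,000 → base 197,900
  197,900 × 19% = 37,601

72,212 > 37,601, so the mainline income levy governs.

72,212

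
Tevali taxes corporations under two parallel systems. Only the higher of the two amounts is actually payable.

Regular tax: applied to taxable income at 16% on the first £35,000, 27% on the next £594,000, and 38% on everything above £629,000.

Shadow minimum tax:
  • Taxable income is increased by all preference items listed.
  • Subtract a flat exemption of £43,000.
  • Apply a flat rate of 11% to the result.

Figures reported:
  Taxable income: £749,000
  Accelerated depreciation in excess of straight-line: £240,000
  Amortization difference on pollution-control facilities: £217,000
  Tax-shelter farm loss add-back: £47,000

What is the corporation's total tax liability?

£211,580

Regular tax:
  £35,000 × 16% = £5,600
  £594,000 × 27% = £160,380
  £120,000 × 38% = £45,600
  → £211,580

Shadow minimum tax:
  Adjusted income: £749,000 + £240,000 + £217,000 + £47,000 = £1,253,000
  Less exemption £43,000 → base £1,210,000
  £1,210,000 × 11% = £133,100

£211,580 > £133,100, so the regular tax governs.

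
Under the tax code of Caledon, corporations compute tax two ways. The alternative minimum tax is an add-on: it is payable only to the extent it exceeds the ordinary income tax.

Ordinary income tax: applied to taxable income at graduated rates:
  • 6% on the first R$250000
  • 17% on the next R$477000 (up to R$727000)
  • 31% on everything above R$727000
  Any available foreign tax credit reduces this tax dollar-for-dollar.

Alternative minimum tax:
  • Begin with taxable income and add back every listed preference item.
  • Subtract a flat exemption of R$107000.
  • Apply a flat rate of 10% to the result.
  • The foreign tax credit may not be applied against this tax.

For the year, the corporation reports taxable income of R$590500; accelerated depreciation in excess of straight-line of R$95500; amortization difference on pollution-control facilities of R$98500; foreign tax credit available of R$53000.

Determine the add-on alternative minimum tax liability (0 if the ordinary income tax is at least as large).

Alternative minimum tax:
  Adjusted income: R$590500 + R$95500 + R$98500 = R$784500
  Less exemption R$107000 → base R$677500
  R$677500 × 10% = R$67750

Ordinary income tax:
  R$250000 × 6% = R$15000
  R$340500 × 17% = R$57885
  → R$72885
  Less foreign tax credit R$53000 → R$19885

Excess of alternative minimum tax over ordinary income tax: R$67750 − R$19885 = R$47865.

R$47865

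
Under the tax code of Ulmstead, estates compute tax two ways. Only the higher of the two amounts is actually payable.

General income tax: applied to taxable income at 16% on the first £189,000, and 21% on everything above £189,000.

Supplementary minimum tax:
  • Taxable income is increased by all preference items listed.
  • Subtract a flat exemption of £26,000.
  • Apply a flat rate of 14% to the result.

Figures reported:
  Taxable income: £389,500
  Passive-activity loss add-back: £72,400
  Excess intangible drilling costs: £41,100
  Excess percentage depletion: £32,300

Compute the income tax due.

£72,345

General income tax:
  £189,000 × 16% = £30,240
  £200,500 × 21% = £42,105
  → £72,345

Supplementary minimum tax:
  Adjusted income: £389,500 + £72,400 + £41,100 + £32,300 = £535,300
  Less exemption £26,000 → base £509,300
  £509,300 × 14% = £71,302

£72,345 > £71,302, so the general income tax governs.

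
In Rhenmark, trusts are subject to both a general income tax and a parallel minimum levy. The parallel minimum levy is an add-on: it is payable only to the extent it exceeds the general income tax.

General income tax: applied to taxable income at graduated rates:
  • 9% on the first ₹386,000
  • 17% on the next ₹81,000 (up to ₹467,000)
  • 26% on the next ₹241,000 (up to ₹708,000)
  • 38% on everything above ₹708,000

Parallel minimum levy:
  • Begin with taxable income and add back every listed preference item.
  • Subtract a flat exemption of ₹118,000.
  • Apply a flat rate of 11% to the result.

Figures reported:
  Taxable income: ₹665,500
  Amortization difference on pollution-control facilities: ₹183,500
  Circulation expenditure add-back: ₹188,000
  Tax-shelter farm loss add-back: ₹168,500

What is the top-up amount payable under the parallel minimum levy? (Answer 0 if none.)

₹19,505

Parallel minimum levy:
  Adjusted income: ₹665,500 + ₹183,500 + ₹188,000 + ₹168,500 = ₹1,205,500
  Less exemption ₹118,000 → base ₹1,087,500
  ₹1,087,500 × 11% = ₹119,625

General income tax:
  ₹386,000 × 9% = ₹34,740
  ₹81,000 × 17% = ₹13,770
  ₹198,500 × 26% = ₹51,610
  → ₹100,120

Excess of parallel minimum levy over general income tax: ₹119,625 − ₹100,120 = ₹19,505.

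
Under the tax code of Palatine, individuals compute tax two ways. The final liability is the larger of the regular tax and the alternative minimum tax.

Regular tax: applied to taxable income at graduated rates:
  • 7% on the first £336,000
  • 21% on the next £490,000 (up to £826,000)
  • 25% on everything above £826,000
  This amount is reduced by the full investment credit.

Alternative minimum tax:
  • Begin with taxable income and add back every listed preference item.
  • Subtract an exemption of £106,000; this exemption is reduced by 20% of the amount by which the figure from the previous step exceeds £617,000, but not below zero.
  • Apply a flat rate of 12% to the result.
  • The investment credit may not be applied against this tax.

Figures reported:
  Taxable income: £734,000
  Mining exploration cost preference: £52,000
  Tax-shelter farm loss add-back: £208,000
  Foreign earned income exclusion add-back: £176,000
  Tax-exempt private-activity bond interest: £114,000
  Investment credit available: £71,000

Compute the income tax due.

Alternative minimum tax:
  Adjusted income: £734,000 + £52,000 + £208,000 + £176,000 + £114,000 = £1,284,000
  Exemption: 20% × (£1,284,000 − £617,000) = £133,400 ≥ £106,000, so the exemption is fully phased out
  Base: £1,284,000 − £0 = £1,284,000
  £1,284,000 × 12% = £154,080

Regular tax:
  £336,000 × 7% = £23,520
  £398,000 × 21% = £83,580
  → £107,100
  Less investment credit £71,000 → £36,100

£154,080 > £36,100, so the alternative minimum tax is the binding amount.

£154,080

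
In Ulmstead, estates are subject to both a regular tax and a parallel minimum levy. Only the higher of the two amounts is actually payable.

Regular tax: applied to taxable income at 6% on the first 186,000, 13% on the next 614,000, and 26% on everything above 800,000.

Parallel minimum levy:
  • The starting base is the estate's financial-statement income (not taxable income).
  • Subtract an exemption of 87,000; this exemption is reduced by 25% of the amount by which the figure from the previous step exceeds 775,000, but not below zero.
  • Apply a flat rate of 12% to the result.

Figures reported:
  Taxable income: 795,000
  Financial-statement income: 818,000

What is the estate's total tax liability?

90,330

Parallel minimum levy:
  Base (financial-statement income): 818,000
  Exemption: 87,000 − 25% × (818,000 − 775,000) = 87,000 − 10,750 = 76,250
  Base: 818,000 − 76,250 = 741,750
  741,750 × 12% = 89,010

Regular tax:
  186,000 × 6% = 11,160
  609,000 × 13% = 79,170
  → 90,330

90,330 > 89,010, so the regular tax governs.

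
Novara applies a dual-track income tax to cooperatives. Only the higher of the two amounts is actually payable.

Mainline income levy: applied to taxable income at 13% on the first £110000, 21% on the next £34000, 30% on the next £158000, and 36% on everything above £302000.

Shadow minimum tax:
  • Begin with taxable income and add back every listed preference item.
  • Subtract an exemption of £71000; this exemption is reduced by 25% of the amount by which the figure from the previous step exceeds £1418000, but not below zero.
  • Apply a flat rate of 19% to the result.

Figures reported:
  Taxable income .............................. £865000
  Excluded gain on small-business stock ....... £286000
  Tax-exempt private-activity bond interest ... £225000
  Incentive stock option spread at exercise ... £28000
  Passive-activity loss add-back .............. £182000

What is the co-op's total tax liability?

£295830

Shadow minimum tax:
  Adjusted income: £865000 + £286000 + £225000 + £28000 + £182000 = £1586000
  Exemption: £71000 − 25% × (£1586000 − £1418000) = £71000 − £42000 = £29000
  Base: £1586000 − £29000 = £1557000
  £1557000 × 19% = £295830

Mainline income levy:
  £110000 × 13% = £14300
  £34000 × 21% = £7140
  £158000 × 30% = £47400
  £563000 × 36% = £202680
  → £271520

£295830 > £271520, so the shadow minimum tax is the binding amount.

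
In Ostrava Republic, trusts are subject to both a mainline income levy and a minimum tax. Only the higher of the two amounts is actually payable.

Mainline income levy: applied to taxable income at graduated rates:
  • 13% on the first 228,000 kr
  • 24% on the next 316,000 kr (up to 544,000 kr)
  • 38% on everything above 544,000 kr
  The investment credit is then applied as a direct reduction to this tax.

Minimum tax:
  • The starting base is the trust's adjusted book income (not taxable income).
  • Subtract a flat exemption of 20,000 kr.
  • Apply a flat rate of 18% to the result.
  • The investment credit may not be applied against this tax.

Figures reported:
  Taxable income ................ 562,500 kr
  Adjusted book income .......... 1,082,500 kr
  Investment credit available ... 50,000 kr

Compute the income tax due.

191,250 kr

Minimum tax:
  Base (adjusted book income): 1,082,500 kr
  Less exemption 20,000 kr → base 1,062,500 kr
  1,062,500 kr × 18% = 191,250 kr

Mainline income levy:
  228,000 kr × 13% = 29,640 kr
  316,000 kr × 24% = 75,840 kr
  18,500 kr × 38% = 7,030 kr
  → 112,510 kr
  Less investment credit 50,000 kr → 62,510 kr

191,250 kr > 62,510 kr, so the minimum tax is the binding amount.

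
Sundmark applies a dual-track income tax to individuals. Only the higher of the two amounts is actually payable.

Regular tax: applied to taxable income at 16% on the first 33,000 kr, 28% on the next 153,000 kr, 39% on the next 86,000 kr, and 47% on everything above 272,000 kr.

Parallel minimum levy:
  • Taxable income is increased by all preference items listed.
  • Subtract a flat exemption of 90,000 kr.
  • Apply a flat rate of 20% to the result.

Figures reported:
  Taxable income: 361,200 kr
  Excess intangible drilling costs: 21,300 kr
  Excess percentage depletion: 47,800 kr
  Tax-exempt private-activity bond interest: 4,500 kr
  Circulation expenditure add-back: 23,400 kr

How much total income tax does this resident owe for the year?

Regular tax:
  33,000 kr × 16% = 5,280 kr
  153,000 kr × 28% = 42,840 kr
  86,000 kr × 39% = 33,540 kr
  89,200 kr × 47% = 41,924 kr
  → 123,584 kr

Parallel minimum levy:
  Adjusted income: 361,200 kr + 21,300 kr + 47,800 kr + 4,500 kr + 23,400 kr = 458,200 kr
  Less exemption 90,000 kr → base 368,200 kr
  368,200 kr × 20% = 73,640 kr

123,584 kr > 73,640 kr, so the regular tax governs.

123,584 kr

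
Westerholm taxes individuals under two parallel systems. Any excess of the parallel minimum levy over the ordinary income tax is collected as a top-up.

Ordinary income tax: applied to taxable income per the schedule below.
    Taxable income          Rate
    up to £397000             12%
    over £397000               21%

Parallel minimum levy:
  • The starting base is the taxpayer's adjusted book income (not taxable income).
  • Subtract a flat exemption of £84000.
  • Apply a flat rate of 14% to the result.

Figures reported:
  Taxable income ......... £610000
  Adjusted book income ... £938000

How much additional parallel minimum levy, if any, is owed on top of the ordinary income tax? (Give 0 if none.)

Parallel minimum levy:
  Base (adjusted book income): £938000
  Less exemption £84000 → base £854000
  £854000 × 14% = £119560

Ordinary income tax:
  £397000 × 12% = £47640
  £213000 × 21% = £44730
  → £92370

Excess of parallel minimum levy over ordinary income tax: £119560 − £92370 = £27190.

£27190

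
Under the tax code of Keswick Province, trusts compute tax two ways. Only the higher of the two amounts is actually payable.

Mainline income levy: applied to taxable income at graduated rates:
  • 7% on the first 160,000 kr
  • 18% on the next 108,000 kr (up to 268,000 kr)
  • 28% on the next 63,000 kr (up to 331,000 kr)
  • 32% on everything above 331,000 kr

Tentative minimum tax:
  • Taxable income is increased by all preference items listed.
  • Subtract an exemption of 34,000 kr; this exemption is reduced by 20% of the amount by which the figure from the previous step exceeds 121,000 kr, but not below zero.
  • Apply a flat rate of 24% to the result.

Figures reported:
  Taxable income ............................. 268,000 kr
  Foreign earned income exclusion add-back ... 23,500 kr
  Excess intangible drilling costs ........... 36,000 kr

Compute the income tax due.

Mainline income levy:
  160,000 kr × 7% = 11,200 kr
  108,000 kr × 18% = 19,440 kr
  → 30,640 kr

Tentative minimum tax:
  Adjusted income: 268,000 kr + 23,500 kr + 36,000 kr = 327,500 kr
  Exemption: 20% × (327,500 kr − 121,000 kr) = 41,300 kr ≥ 34,000 kr, so the exemption is fully phased out
  Base: 327,500 kr − 0 kr = 327,500 kr
  327,500 kr × 24% = 78,600 kr

78,600 kr > 30,640 kr, so the tentative minimum tax is the binding amount.

78,600 kr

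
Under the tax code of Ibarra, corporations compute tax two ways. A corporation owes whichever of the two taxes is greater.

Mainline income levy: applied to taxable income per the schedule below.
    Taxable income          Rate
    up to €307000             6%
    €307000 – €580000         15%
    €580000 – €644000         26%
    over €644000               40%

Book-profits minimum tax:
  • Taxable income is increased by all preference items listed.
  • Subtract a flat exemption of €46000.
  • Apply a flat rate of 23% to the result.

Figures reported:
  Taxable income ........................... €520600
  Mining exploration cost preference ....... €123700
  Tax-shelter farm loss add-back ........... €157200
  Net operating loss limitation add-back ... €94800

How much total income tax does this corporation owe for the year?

€195569

Book-profits minimum tax:
  Adjusted income: €520600 + €123700 + €157200 + €94800 = €896300
  Less exemption €46000 → base €850300
  €850300 × 23% = €195569

Mainline income levy:
  €307000 × 6% = €18420
  €213600 × 15% = €32040
  → €50460

€195569 > €50460, so the book-profits minimum tax is the binding amount.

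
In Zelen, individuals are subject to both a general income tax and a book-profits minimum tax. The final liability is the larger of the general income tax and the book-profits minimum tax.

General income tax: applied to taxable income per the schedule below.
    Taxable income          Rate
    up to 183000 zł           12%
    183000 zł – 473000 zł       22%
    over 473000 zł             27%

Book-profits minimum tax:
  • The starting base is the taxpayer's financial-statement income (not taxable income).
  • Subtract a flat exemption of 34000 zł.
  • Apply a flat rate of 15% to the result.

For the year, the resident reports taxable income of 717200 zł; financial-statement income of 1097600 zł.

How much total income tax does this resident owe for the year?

General income tax:
  183000 zł × 12% = 21960 zł
  290000 zł × 22% = 63800 zł
  244200 zł × 27% = 65934 zł
  → 151694 zł

Book-profits minimum tax:
  Base (financial-statement income): 1097600 zł
  Less exemption 34000 zł → base 1063600 zł
  1063600 zł × 15% = 159540 zł

159540 zł > 151694 zł, so the book-profits minimum tax is the binding amount.

159540 zł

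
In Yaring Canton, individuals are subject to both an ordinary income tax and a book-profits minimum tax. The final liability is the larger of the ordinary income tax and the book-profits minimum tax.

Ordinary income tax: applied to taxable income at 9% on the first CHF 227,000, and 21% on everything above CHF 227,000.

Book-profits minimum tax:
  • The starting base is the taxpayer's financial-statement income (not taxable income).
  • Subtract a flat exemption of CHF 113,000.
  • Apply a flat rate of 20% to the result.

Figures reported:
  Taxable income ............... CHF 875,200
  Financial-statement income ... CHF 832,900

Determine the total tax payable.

CHF 156,552

Book-profits minimum tax:
  Base (financial-statement income): CHF 832,900
  Less exemption CHF 113,000 → base CHF 719,900
  CHF 719,900 × 20% = CHF 143,980

Ordinary income tax:
  CHF 227,000 × 9% = CHF 20,430
  CHF 648,200 × 21% = CHF 136,122
  → CHF 156,552

CHF 156,552 > CHF 143,980, so the ordinary income tax governs.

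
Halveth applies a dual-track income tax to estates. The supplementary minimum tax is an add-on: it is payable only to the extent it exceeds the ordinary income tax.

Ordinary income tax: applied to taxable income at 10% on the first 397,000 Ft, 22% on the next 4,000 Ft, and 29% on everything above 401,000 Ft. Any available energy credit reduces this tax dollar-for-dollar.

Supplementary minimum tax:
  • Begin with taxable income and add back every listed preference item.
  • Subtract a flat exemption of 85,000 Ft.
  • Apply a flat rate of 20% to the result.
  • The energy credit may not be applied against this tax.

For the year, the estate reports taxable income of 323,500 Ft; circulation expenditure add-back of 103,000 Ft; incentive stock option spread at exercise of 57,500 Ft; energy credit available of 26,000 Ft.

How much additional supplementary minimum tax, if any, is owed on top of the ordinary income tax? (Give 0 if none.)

73,450 Ft

Ordinary income tax:
  323,500 Ft × 10% = 32,350 Ft
  Less energy credit 26,000 Ft → 6,350 Ft

Supplementary minimum tax:
  Adjusted income: 323,500 Ft + 103,000 Ft + 57,500 Ft = 484,000 Ft
  Less exemption 85,000 Ft → base 399,000 Ft
  399,000 Ft × 20% = 79,800 Ft

Excess of supplementary minimum tax over ordinary income tax: 79,800 Ft − 6,350 Ft = 73,450 Ft.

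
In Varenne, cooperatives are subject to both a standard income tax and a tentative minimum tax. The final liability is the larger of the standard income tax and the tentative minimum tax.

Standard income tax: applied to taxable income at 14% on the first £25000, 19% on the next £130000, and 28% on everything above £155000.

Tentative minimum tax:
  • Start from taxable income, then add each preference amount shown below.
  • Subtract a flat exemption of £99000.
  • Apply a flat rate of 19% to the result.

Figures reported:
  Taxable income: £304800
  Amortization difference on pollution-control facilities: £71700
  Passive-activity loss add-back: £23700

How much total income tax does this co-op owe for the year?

£70144

Standard income tax:
  £25000 × 14% = £3500
  £130000 × 19% = £24700
  £149800 × 28% = £41944
  → £70144

Tentative minimum tax:
  Adjusted income: £304800 + £71700 + £23700 = £400200
  Less exemption £99000 → base £301200
  £301200 × 19% = £57228

£70144 > £57228, so the standard income tax governs.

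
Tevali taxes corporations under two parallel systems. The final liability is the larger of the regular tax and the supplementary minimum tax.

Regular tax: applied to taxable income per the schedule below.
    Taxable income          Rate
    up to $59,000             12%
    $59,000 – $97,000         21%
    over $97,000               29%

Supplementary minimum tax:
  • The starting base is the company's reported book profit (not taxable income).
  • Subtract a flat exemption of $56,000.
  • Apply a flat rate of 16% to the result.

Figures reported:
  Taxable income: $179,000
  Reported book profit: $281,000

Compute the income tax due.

Supplementary minimum tax:
  Base (reported book profit): $281,000
  Less exemption $56,000 → base $225,000
  $225,000 × 16% = $36,000

Regular tax:
  $59,000 × 12% = $7,080
  $38,000 × 21% = $7,980
  $82,000 × 29% = $23,780
  → $38,840

$38,840 > $36,000, so the regular tax governs.

$38,840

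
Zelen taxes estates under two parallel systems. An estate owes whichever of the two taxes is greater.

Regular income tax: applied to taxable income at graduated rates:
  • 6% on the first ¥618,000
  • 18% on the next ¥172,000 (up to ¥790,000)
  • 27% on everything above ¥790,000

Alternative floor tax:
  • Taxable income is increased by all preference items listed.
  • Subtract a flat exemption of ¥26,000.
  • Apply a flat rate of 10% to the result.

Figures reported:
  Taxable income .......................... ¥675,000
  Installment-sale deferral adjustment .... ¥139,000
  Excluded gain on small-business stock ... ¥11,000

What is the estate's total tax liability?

Alternative floor tax:
  Adjusted income: ¥675,000 + ¥139,000 + ¥11,000 = ¥825,000
  Less exemption ¥26,000 → base ¥799,000
  ¥799,000 × 10% = ¥79,900

Regular income tax:
  ¥618,000 × 6% = ¥37,080
  ¥57,000 × 18% = ¥10,260
  → ¥47,340

¥79,900 > ¥47,340, so the alternative floor tax is the binding amount.

¥79,900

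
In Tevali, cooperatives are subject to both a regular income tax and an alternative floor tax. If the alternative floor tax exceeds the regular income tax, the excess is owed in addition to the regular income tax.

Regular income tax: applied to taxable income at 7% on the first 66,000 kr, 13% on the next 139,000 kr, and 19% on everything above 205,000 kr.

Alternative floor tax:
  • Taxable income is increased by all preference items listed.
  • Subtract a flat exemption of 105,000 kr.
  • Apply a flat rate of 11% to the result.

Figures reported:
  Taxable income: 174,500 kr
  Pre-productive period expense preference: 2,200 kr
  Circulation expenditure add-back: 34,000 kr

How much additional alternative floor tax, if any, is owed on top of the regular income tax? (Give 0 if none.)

0 kr

Alternative floor tax:
  Adjusted income: 174,500 kr + 2,200 kr + 34,000 kr = 210,700 kr
  Less exemption 105,000 kr → base 105,700 kr
  105,700 kr × 11% = 11,627 kr

Regular income tax:
  66,000 kr × 7% = 4,620 kr
  108,500 kr × 13% = 14,105 kr
  → 18,725 kr

11,627 kr ≤ 18,725 kr, so no add-on is due.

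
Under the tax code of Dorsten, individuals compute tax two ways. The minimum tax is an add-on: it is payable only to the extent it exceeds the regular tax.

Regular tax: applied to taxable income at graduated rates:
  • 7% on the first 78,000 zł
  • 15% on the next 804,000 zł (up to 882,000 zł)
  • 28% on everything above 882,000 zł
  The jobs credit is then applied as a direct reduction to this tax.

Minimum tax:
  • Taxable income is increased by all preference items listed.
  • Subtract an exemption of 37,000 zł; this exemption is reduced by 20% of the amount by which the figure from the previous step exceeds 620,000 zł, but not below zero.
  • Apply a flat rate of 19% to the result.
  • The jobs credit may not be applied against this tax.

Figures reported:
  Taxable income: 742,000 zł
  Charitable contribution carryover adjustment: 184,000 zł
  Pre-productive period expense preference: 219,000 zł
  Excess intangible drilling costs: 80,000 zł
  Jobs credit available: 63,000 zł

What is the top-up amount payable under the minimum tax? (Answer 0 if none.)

190,690 zł

Minimum tax:
  Adjusted income: 742,000 zł + 184,000 zł + 219,000 zł + 80,000 zł = 1,225,000 zł
  Exemption: 20% × (1,225,000 zł − 620,000 zł) = 121,000 zł ≥ 37,000 zł, so the exemption is fully phased out
  Base: 1,225,000 zł − 0 zł = 1,225,000 zł
  1,225,000 zł × 19% = 232,750 zł

Regular tax:
  78,000 zł × 7% = 5,460 zł
  664,000 zł × 15% = 99,600 zł
  → 105,060 zł
  Less jobs credit 63,000 zł → 42,060 zł

Excess of minimum tax over regular tax: 232,750 zł − 42,060 zł = 190,690 zł.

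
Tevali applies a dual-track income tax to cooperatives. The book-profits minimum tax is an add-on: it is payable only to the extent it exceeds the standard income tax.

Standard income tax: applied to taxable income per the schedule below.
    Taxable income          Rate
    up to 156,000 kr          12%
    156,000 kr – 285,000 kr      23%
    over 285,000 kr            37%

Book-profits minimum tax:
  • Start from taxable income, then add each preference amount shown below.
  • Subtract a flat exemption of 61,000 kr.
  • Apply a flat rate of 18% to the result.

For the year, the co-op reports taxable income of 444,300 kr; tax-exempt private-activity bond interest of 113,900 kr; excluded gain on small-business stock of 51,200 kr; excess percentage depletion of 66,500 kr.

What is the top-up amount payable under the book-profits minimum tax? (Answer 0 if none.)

Standard income tax:
  156,000 kr × 12% = 18,720 kr
  129,000 kr × 23% = 29,670 kr
  159,300 kr × 37% = 58,941 kr
  → 107,331 kr

Book-profits minimum tax:
  Adjusted income: 444,300 kr + 113,900 kr + 51,200 kr + 66,500 kr = 675,900 kr
  Less exemption 61,000 kr → base 614,900 kr
  614,900 kr × 18% = 110,682 kr

Excess of book-profits minimum tax over standard income tax: 110,682 kr − 107,331 kr = 3,351 kr.

3,351 kr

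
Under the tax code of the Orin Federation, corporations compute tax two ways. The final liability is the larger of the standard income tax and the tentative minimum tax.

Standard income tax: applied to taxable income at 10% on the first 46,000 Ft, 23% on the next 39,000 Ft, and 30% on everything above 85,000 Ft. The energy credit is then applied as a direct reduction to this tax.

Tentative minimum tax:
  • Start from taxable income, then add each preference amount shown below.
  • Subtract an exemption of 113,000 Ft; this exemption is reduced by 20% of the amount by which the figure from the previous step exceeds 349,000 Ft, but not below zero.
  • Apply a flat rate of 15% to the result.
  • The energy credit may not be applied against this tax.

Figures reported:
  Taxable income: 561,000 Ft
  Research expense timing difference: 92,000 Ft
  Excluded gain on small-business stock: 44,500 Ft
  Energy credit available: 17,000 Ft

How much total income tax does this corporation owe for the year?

139,370 Ft

Tentative minimum tax:
  Adjusted income: 561,000 Ft + 92,000 Ft + 44,500 Ft = 697,500 Ft
  Exemption: 113,000 Ft − 20% × (697,500 Ft − 349,000 Ft) = 113,000 Ft − 69,700 Ft = 43,300 Ft
  Base: 697,500 Ft − 43,300 Ft = 654,200 Ft
  654,200 Ft × 15% = 98,130 Ft

Standard income tax:
  46,000 Ft × 10% = 4,600 Ft
  39,000 Ft × 23% = 8,970 Ft
  476,000 Ft × 30% = 142,800 Ft
  → 156,370 Ft
  Less energy credit 17,000 Ft → 139,370 Ft

139,370 Ft > 98,130 Ft, so the standard income tax governs.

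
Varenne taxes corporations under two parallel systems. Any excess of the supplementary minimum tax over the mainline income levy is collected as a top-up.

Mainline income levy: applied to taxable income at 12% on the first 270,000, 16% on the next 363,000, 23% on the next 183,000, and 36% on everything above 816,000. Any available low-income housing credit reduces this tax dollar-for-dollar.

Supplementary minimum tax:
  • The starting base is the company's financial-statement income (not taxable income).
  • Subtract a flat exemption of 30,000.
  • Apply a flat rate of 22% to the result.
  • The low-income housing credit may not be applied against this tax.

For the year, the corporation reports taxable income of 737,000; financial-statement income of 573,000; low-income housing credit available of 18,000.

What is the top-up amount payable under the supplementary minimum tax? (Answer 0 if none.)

23,060

Mainline income levy:
  270,000 × 12% = 32,400
  363,000 × 16% = 58,080
  104,000 × 23% = 23,920
  → 114,400
  Less low-income housing credit 18,000 → 96,400

Supplementary minimum tax:
  Base (financial-statement income): 573,000
  Less exemption 30,000 → base 543,000
  543,000 × 22% = 119,460

Excess of supplementary minimum tax over mainline income levy: 119,460 − 96,400 = 23,060.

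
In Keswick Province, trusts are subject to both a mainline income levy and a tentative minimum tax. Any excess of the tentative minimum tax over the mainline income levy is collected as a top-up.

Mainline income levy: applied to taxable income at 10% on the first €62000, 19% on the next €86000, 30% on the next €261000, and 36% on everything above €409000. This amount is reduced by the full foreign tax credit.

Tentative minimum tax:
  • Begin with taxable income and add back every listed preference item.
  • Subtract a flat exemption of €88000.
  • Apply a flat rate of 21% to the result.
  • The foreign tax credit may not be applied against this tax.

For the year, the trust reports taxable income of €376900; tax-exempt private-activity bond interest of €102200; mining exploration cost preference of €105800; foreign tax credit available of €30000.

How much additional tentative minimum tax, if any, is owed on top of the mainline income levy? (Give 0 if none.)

€43139

Mainline income levy:
  €62000 × 10% = €6200
  €86000 × 19% = €16340
  €228900 × 30% = €68670
  → €91210
  Less foreign tax credit €30000 → €61210

Tentative minimum tax:
  Adjusted income: €376900 + €102200 + €105800 = €584900
  Less exemption €88000 → base €496900
  €496900 × 21% = €104349

Excess of tentative minimum tax over mainline income levy: €104349 − €61210 = €43139.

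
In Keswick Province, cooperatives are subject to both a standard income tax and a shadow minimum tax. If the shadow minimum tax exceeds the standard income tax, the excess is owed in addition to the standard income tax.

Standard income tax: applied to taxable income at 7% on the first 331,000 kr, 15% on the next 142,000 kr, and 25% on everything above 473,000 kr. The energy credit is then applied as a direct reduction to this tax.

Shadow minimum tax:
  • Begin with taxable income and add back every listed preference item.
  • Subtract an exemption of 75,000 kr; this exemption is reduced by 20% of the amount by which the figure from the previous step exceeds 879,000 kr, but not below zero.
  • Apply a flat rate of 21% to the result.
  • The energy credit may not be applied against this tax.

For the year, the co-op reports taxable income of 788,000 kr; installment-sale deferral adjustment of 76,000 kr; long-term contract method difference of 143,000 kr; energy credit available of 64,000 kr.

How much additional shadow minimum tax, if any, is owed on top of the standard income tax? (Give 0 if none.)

141,876 kr

Shadow minimum tax:
  Adjusted income: 788,000 kr + 76,000 kr + 143,000 kr = 1,007,000 kr
  Exemption: 75,000 kr − 20% × (1,007,000 kr − 879,000 kr) = 75,000 kr − 25,600 kr = 49,400 kr
  Base: 1,007,000 kr − 49,400 kr = 957,600 kr
  957,600 kr × 21% = 201,096 kr

Standard income tax:
  331,000 kr × 7% = 23,170 kr
  142,000 kr × 15% = 21,300 kr
  315,000 kr × 25% = 78,750 kr
  → 123,220 kr
  Less energy credit 64,000 kr → 59,220 kr

Excess of shadow minimum tax over standard income tax: 201,096 kr − 59,220 kr = 141,876 kr.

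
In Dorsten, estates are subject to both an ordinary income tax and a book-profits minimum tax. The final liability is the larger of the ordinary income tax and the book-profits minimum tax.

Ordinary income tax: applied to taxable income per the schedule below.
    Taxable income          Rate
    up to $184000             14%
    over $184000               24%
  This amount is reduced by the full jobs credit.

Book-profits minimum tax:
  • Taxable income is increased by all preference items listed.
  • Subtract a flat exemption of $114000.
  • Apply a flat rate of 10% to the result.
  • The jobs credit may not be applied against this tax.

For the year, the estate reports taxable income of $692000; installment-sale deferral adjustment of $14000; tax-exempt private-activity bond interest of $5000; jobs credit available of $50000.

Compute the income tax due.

$97680

Ordinary income tax:
  $184000 × 14% = $25760
  $508000 × 24% = $121920
  → $147680
  Less jobs credit $50000 → $97680

Book-profits minimum tax:
  Adjusted income: $692000 + $14000 + $5000 = $711000
  Less exemption $114000 → base $597000
  $597000 × 10% = $59700

$97680 > $59700, so the ordinary income tax governs.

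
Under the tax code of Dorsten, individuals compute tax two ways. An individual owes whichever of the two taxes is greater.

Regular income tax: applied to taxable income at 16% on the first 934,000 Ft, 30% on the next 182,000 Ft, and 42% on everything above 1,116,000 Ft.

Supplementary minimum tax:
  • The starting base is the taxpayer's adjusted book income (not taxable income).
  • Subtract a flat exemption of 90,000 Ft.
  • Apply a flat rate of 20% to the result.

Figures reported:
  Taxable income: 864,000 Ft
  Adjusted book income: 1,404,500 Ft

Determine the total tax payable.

262,900 Ft

Supplementary minimum tax:
  Base (adjusted book income): 1,404,500 Ft
  Less exemption 90,000 Ft → base 1,314,500 Ft
  1,314,500 Ft × 20% = 262,900 Ft

Regular income tax:
  864,000 Ft × 16% = 138,240 Ft

262,900 Ft > 138,240 Ft, so the supplementary minimum tax is the binding amount.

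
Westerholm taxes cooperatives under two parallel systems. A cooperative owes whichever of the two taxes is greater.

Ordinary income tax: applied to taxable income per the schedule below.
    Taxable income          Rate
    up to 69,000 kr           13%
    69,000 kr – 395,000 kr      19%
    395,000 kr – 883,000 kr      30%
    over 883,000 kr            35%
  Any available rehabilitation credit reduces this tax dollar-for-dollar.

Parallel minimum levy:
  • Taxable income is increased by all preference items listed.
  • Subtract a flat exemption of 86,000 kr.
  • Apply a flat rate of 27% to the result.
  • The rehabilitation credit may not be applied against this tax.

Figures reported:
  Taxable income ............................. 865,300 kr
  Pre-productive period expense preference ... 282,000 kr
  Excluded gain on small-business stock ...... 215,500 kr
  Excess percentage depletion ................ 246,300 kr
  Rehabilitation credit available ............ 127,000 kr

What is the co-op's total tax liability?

Ordinary income tax:
  69,000 kr × 13% = 8,970 kr
  326,000 kr × 19% = 61,940 kr
  470,300 kr × 30% = 141,090 kr
  → 212,000 kr
  Less rehabilitation credit 127,000 kr → 85,000 kr

Parallel minimum levy:
  Adjusted income: 865,300 kr + 282,000 kr + 215,500 kr + 246,300 kr = 1,609,100 kr
  Less exemption 86,000 kr → base 1,523,100 kr
  1,523,100 kr × 27% = 411,237 kr

411,237 kr > 85,000 kr, so the parallel minimum levy is the binding amount.

411,237 kr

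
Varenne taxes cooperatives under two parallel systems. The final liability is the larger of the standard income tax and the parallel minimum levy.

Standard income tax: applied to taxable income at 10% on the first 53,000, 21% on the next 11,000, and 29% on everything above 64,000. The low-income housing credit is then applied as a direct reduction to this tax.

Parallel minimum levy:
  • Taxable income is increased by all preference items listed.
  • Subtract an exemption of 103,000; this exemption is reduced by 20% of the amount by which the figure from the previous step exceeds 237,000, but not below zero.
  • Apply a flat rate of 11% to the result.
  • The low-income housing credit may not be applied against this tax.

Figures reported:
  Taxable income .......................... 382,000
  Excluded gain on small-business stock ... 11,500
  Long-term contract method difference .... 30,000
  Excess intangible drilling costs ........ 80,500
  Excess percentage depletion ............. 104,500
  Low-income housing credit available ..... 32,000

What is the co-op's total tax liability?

67,830

Standard income tax:
  53,000 × 10% = 5,300
  11,000 × 21% = 2,310
  318,000 × 29% = 92,220
  → 99,830
  Less low-income housing credit 32,000 → 67,830

Parallel minimum levy:
  Adjusted income: 382,000 + 11,500 + 30,000 + 80,500 + 104,500 = 608,500
  Exemption: 103,000 − 20% × (608,500 − 237,000) = 103,000 − 74,300 = 28,700
  Base: 608,500 − 28,700 = 579,800
  579,800 × 11% = 63,778

67,830 > 63,778, so the standard income tax governs.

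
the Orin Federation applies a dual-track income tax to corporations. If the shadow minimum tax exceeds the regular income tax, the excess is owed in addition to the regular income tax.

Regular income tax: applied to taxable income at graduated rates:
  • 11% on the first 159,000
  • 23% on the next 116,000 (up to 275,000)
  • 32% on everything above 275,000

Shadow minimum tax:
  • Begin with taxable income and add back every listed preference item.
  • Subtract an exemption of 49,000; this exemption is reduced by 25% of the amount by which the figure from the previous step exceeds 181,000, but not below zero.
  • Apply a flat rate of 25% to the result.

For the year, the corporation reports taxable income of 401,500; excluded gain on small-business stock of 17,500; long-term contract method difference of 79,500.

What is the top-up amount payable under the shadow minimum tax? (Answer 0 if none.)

39,975

Regular income tax:
  159,000 × 11% = 17,490
  116,000 × 23% = 26,680
  126,500 × 32% = 40,480
  → 84,650

Shadow minimum tax:
  Adjusted income: 401,500 + 17,500 + 79,500 = 498,500
  Exemption: 25% × (498,500 − 181,000) = 79,375 ≥ 49,000, so the exemption is fully phased out
  Base: 498,500 − 0 = 498,500
  498,500 × 25% = 124,625

Excess of shadow minimum tax over regular income tax: 124,625 − 84,650 = 39,975.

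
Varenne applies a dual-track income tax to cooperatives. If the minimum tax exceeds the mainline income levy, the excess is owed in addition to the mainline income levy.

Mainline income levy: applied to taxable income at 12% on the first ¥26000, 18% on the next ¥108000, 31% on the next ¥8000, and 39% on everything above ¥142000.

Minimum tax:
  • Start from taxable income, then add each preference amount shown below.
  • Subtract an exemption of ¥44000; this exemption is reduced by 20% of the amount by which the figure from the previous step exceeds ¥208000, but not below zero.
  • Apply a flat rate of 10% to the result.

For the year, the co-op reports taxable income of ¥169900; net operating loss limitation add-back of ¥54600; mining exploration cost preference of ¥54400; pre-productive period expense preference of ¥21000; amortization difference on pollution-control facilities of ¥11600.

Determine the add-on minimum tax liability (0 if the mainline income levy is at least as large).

Minimum tax:
  Adjusted income: ¥169900 + ¥54600 + ¥54400 + ¥21000 + ¥11600 = ¥311500
  Exemption: ¥44000 − 20% × (¥311500 − ¥208000) = ¥44000 − ¥20700 = ¥23300
  Base: ¥311500 − ¥23300 = ¥288200
  ¥288200 × 10% = ¥28820

Mainline income levy:
  ¥26000 × 12% = ¥3120
  ¥108000 × 18% = ¥19440
  ¥8000 × 31% = ¥2480
  ¥27900 × 39% = ¥10881
  → ¥35921

¥28820 ≤ ¥35921, so no add-on is due.

¥0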